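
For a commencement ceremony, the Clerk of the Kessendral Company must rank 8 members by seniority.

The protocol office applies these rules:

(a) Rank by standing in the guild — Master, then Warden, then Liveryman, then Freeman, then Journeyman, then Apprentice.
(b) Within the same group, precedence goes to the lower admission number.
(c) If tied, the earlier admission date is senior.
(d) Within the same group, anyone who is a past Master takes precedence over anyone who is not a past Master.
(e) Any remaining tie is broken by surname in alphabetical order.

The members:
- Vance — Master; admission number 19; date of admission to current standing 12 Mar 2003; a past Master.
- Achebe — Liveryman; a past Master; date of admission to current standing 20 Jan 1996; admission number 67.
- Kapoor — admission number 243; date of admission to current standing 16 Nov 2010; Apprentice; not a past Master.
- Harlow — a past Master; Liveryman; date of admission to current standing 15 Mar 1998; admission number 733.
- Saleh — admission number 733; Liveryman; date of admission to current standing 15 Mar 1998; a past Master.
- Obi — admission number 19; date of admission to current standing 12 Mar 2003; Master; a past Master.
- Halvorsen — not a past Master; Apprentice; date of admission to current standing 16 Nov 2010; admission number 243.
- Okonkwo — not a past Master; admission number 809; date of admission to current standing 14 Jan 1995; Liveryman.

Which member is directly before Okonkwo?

Saleh

By standing in the guild: Obi and Vance (Master); then Achebe, Harlow, Saleh and Okonkwo (Liveryman); then Halvorsen and Kapoor (Apprentice).
Obi and Vance both have admission number 19, so the next rule applies.
Obi and Vance both have date of admission to current standing 12 Mar 2003, so the next rule applies.
Obi and Vance are each a past Master, so the next rule applies.
Among Obi and Vance, alphabetically by surname: Obi before Vance.
Among Achebe, Harlow, Saleh and Okonkwo, by admission number (lower first): Achebe (67) before Harlow and Saleh (733) before Okonkwo (809).
Harlow and Saleh both have date of admission to current standing 15 Mar 1998, so the next rule applies.
Harlow and Saleh are each a past Master, so the next rule applies.
Among Harlow and Saleh, alphabetically by surname: Harlow before Saleh.
Halvorsen and Kapoor both have admission number 243, so the next rule applies.
Halvorsen and Kapoor both have date of admission to current standing 16 Nov 2010, so the next rule applies.
Halvorsen and Kapoor are each not a past Master, so the next rule applies.
Among Halvorsen and Kapoor, alphabetically by surname: Halvorsen before Kapoor.
Order: Obi, Vance, Achebe, Harlow, Saleh, Okonkwo, Halvorsen, Kapoor.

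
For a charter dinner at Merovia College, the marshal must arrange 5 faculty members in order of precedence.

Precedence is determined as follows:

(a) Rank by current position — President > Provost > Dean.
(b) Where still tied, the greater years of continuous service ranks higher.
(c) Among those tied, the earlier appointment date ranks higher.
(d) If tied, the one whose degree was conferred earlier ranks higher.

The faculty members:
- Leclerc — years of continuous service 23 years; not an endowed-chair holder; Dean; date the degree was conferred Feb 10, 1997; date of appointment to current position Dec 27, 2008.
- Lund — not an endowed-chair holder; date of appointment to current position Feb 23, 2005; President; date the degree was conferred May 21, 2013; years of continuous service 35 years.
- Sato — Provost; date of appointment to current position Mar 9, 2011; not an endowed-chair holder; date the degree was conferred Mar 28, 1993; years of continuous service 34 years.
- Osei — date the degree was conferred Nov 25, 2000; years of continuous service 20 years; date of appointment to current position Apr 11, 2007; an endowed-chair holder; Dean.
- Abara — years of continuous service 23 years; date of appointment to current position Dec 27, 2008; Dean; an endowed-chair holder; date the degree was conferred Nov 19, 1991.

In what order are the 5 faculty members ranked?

Lund, Sato, Abara, Leclerc, Osei

By current position: Lund (President); then Sato (Provost); then Abara, Leclerc and Osei (Dean).
Among Abara, Leclerc and Osei, by years of continuous service (higher first): Abara and Leclerc (23 years) before Osei (20 years).
Abara and Leclerc both have date of appointment to current position Dec 27, 2008, so the next rule applies.
Among Abara and Leclerc, by date the degree was conferred (earlier first): Abara (Nov 19, 1991) before Leclerc (Feb 10, 1997).
Full order: Lund, Sato, Abara, Leclerc, Osei.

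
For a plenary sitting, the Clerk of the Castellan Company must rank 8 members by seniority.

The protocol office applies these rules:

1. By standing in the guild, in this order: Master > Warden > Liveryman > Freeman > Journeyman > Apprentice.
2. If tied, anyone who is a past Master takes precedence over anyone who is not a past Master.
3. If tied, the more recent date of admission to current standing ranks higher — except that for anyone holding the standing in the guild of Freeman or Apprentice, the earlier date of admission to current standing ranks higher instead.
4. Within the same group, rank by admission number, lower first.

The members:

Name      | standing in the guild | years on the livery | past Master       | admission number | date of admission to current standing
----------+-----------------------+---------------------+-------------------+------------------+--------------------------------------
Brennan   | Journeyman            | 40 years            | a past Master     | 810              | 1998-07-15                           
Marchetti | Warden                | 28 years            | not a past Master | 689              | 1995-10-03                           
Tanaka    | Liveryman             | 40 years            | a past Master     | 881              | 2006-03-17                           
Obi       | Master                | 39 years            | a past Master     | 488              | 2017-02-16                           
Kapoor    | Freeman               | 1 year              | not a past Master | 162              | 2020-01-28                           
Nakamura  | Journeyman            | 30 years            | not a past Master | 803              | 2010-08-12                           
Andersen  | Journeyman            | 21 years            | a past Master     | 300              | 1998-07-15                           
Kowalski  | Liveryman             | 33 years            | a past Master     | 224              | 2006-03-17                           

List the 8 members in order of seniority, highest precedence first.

By standing in the guild: Obi (Master); then Marchetti (Warden); then Kowalski and Tanaka (Liveryman); then Kapoor (Freeman); then Andersen, Brennan and Nakamura (Journeyman).
Kowalski and Tanaka are each a past Master, so the next rule applies.
Kowalski and Tanaka both have date of admission to current standing 2006-03-17, so the next rule applies.
Among Kowalski and Tanaka, by admission number (lower first): Kowalski (224) before Tanaka (881).
Among Andersen, Brennan and Nakamura, a past Master before not a past Master: Andersen and Brennan (a past Master) before Nakamura (not a past Master).
Andersen and Brennan both have date of admission to current standing 1998-07-15, so the next rule applies.
Among Andersen and Brennan, by admission number (lower first): Andersen (300) before Brennan (810).
Full order: Obi, Marchetti, Kowalski, Tanaka, Kapoor, Andersen, Brennan, Nakamura.

Obi, Marchetti, Kowalski, Tanaka, Kapoor, Andersen, Brennan, Nakamura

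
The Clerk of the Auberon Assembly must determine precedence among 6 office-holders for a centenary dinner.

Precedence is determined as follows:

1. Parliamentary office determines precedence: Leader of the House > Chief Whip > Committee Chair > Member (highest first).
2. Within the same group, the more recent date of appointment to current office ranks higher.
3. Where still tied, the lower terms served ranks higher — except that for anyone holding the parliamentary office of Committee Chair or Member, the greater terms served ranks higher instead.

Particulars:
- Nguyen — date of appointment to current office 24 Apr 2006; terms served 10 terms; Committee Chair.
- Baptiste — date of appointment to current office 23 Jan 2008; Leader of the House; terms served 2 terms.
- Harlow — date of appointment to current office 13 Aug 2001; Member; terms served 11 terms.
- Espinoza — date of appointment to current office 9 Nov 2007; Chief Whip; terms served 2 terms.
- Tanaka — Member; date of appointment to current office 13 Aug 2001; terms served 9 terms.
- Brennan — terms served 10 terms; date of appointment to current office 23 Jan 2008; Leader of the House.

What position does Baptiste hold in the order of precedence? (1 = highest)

1

By parliamentary office: Baptiste and Brennan (Leader of the House); then Espinoza (Chief Whip); then Nguyen (Committee Chair); then Harlow and Tanaka (Member).
Baptiste and Brennan both have date of appointment to current office 23 Jan 2008, so the next rule applies.
Among Baptiste and Brennan, by terms served (lower first): Baptiste (2 terms) before Brennan (10 terms).
Harlow and Tanaka both have date of appointment to current office 13 Aug 2001, so the next rule applies.
Among Harlow and Tanaka, by terms served (higher first) (reversed rule for this group): Harlow (11 terms) before Tanaka (9 terms).
Order: Baptiste, Brennan, Espinoza, Nguyen, Harlow, Tanaka. So position 1.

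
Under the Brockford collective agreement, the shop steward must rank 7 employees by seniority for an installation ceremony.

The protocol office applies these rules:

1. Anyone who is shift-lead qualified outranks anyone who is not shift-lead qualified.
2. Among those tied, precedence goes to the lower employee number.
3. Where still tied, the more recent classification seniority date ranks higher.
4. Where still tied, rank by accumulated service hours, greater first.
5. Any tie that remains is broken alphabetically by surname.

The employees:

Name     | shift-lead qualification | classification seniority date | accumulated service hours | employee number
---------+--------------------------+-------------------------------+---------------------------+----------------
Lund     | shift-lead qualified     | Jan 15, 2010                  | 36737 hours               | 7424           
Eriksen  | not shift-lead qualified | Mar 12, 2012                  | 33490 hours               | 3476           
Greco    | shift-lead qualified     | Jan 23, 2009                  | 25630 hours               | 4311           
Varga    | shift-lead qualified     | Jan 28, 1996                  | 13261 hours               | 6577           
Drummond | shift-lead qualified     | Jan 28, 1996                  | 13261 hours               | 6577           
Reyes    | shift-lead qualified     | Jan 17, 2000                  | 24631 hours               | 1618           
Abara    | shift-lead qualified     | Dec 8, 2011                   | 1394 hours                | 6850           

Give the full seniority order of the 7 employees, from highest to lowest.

Reyes, Greco, Drummond, Varga, Abara, Lund, Eriksen

By the first rule: Reyes, Greco, Drummond, Varga, Abara and Lund (each shift-lead qualified); then Eriksen (not shift-lead qualified).
Among Reyes, Greco, Drummond, Varga, Abara and Lund, by employee number (lower first): Reyes (1618) before Greco (4311) before Drummond and Varga (6577) before Abara (6850) before Lund (7424).
Drummond and Varga both have classification seniority date Jan 28, 1996, so the next rule applies.
Drummond and Varga both have accumulated service hours 13261 hours, so the next rule applies.
Among Drummond and Varga, alphabetically by surname: Drummond before Varga.
Full order: Reyes, Greco, Drummond, Varga, Abara, Lund, Eriksen.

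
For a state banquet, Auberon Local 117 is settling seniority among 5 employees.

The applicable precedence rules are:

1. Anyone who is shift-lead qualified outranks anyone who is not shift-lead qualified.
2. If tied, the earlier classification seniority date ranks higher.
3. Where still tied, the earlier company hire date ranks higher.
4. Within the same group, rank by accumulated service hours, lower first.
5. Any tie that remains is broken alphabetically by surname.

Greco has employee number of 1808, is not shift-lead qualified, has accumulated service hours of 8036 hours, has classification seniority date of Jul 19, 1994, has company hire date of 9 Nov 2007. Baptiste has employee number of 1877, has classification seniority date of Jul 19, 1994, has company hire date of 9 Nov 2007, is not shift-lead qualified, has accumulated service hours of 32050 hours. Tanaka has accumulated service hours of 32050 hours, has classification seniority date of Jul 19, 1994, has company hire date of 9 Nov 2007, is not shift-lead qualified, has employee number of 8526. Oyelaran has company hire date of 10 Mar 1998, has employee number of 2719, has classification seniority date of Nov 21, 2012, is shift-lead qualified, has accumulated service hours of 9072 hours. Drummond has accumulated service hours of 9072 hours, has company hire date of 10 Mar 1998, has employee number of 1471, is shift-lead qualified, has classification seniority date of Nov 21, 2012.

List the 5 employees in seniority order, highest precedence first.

Drummond, Oyelaran, Greco, Baptiste, Tanaka

By the first rule: Drummond and Oyelaran (both shift-lead qualified); then Greco, Baptiste and Tanaka (each not shift-lead qualified).
Drummond and Oyelaran both have classification seniority date Nov 21, 2012, so the next rule applies.
Drummond and Oyelaran both have company hire date 10 Mar 1998, so the next rule applies.
Drummond and Oyelaran both have accumulated service hours 9072 hours, so the next rule applies.
Among Drummond and Oyelaran, alphabetically by surname: Drummond before Oyelaran.
Greco, Baptiste and Tanaka all have classification seniority date Jul 19, 1994, so the next rule applies.
Greco, Baptiste and Tanaka all have company hire date 9 Nov 2007, so the next rule applies.
Among Greco, Baptiste and Tanaka, by accumulated service hours (lower first): Greco (8036 hours) before Baptiste and Tanaka (32050 hours).
Among Baptiste and Tanaka, alphabetically by surname: Baptiste before Tanaka.
Full order: Drummond, Oyelaran, Greco, Baptiste, Tanaka.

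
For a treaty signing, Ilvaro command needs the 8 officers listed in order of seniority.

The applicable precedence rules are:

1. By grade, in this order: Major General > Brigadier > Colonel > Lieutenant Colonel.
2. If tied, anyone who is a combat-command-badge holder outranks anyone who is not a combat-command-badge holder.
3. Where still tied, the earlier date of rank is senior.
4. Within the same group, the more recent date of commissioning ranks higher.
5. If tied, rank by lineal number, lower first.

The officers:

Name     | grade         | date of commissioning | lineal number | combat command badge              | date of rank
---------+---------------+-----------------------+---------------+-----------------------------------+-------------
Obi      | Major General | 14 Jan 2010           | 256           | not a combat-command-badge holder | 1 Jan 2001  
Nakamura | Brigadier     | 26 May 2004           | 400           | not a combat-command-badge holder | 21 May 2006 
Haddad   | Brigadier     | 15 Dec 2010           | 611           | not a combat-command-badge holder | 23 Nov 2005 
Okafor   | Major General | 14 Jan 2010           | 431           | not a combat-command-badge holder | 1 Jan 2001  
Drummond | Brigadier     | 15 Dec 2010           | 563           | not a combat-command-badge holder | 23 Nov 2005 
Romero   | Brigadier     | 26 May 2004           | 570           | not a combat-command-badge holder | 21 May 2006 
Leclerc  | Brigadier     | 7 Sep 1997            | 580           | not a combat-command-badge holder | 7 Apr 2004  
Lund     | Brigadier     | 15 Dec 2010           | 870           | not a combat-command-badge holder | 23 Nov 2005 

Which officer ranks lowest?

Romero

By grade: Obi and Okafor (Major General); then Leclerc, Drummond, Haddad, Lund, Nakamura and Romero (Brigadier).
Obi and Okafor are each not a combat-command-badge holder, so the next rule applies.
Obi and Okafor both have date of rank 1 Jan 2001, so the next rule applies.
Obi and Okafor both have date of commissioning 14 Jan 2010, so the next rule applies.
Among Obi and Okafor, by lineal number (lower first): Obi (256) before Okafor (431).
Leclerc, Drummond, Haddad, Lund, Nakamura and Romero are each not a combat-command-badge holder, so the next rule applies.
Among Leclerc, Drummond, Haddad, Lund, Nakamura and Romero, by date of rank (earlier first): Leclerc (7 Apr 2004) before Drummond, Haddad and Lund (23 Nov 2005) before Nakamura and Romero (21 May 2006).
Drummond, Haddad and Lund all have date of commissioning 15 Dec 2010, so the next rule applies.
Among Drummond, Haddad and Lund, by lineal number (lower first): Drummond (563) before Haddad (611) before Lund (870).
Nakamura and Romero both have date of commissioning 26 May 2004, so the next rule applies.
Among Nakamura and Romero, by lineal number (lower first): Nakamura (400) before Romero (570).
Order: Obi, Okafor, Leclerc, Drummond, Haddad, Lund, Nakamura, Romero.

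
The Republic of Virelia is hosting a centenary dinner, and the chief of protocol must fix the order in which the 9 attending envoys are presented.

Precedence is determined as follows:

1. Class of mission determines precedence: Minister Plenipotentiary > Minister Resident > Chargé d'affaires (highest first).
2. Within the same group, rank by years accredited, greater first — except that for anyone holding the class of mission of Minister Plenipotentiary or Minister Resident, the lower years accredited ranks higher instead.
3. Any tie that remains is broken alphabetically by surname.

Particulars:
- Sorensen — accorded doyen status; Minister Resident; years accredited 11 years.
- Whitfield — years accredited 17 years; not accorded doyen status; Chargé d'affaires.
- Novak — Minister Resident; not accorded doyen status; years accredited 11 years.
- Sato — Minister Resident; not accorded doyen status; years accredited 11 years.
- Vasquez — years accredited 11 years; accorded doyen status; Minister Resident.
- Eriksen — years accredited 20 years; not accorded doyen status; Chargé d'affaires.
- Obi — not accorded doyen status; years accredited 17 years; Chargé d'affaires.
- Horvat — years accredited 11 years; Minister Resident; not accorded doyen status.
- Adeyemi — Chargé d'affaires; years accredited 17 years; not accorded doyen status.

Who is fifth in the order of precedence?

Vasquez

By class of mission: Horvat, Novak, Sato, Sorensen and Vasquez (Minister Resident); then Eriksen, Adeyemi, Obi and Whitfield (Chargé d'affaires).
Horvat, Novak, Sato, Sorensen and Vasquez all have years accredited 11 years, so the next rule applies.
Among Horvat, Novak, Sato, Sorensen and Vasquez, alphabetically by surname: Horvat before Novak before Sato before Sorensen before Vasquez.
Among Eriksen, Adeyemi, Obi and Whitfield, by years accredited (higher first): Eriksen (20 years) before Adeyemi, Obi and Whitfield (17 years).
Among Adeyemi, Obi and Whitfield, alphabetically by surname: Adeyemi before Obi before Whitfield.
Order: Horvat, Novak, Sato, Sorensen, Vasquez, Eriksen, Adeyemi, Obi, Whitfield.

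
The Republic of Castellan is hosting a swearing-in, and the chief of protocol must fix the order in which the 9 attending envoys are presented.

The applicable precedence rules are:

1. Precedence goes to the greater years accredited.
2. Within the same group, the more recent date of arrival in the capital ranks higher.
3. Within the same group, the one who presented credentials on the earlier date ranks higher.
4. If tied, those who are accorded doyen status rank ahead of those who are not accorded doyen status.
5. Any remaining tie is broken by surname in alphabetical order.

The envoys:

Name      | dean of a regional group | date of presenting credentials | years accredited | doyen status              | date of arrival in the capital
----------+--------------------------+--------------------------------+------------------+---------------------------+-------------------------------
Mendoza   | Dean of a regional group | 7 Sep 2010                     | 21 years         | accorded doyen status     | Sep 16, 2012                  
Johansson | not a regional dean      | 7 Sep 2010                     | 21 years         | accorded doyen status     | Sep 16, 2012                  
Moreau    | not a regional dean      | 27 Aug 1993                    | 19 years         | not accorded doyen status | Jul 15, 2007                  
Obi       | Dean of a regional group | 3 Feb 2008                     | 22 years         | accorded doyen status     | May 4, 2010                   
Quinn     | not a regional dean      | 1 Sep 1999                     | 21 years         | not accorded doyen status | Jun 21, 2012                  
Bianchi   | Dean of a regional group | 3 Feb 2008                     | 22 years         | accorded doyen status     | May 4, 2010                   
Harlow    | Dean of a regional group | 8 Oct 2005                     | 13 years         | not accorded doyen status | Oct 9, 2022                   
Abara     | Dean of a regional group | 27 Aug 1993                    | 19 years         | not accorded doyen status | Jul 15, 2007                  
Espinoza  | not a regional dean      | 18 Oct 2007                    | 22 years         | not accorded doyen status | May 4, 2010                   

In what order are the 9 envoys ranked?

Espinoza, Bianchi, Obi, Johansson, Mendoza, Quinn, Abara, Moreau, Harlow

By years accredited (higher first): Espinoza, Bianchi and Obi (each 22 years); then Johansson, Mendoza and Quinn (each 21 years); then Abara and Moreau (both 19 years); then Harlow (13 years).
Espinoza, Bianchi and Obi all have date of arrival in the capital May 4, 2010, so the next rule applies.
Among Espinoza, Bianchi and Obi, by date of presenting credentials (earlier first): Espinoza (18 Oct 2007) before Bianchi and Obi (3 Feb 2008).
Bianchi and Obi are each accorded doyen status, so the next rule applies.
Among Bianchi and Obi, alphabetically by surname: Bianchi before Obi.
Among Johansson, Mendoza and Quinn, by date of arrival in the capital (later first): Johansson and Mendoza (Sep 16, 2012) before Quinn (Jun 21, 2012).
Johansson and Mendoza both have date of presenting credentials 7 Sep 2010, so the next rule applies.
Johansson and Mendoza are each accorded doyen status, so the next rule applies.
Among Johansson and Mendoza, alphabetically by surname: Johansson before Mendoza.
Abara and Moreau both have date of arrival in the capital Jul 15, 2007, so the next rule applies.
Abara and Moreau both have date of presenting credentials 27 Aug 1993, so the next rule applies.
Abara and Moreau are each not accorded doyen status, so the next rule applies.
Among Abara and Moreau, alphabetically by surname: Abara before Moreau.
Full order: Espinoza, Bianchi, Obi, Johansson, Mendoza, Quinn, Abara, Moreau, Harlow.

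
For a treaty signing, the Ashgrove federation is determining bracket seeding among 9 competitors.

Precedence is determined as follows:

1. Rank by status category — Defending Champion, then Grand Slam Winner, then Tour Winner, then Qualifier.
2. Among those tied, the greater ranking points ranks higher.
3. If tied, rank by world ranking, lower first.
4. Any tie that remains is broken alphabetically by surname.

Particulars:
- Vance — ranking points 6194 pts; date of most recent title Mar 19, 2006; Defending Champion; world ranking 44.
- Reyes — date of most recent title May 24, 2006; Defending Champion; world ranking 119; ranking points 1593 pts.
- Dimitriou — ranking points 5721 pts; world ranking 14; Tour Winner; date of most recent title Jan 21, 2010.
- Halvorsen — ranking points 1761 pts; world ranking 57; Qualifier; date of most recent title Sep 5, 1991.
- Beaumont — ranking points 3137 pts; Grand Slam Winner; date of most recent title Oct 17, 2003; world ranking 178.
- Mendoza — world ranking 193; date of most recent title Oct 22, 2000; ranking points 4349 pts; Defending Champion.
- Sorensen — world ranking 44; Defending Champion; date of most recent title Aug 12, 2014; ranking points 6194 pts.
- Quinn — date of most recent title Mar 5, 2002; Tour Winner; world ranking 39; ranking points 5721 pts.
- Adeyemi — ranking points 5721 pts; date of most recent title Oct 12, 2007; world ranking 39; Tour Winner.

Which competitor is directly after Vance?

Mendoza

By status category: Sorensen, Vance, Mendoza and Reyes (Defending Champion); then Beaumont (Grand Slam Winner); then Dimitriou, Adeyemi and Quinn (Tour Winner); then Halvorsen (Qualifier).
Among Sorensen, Vance, Mendoza and Reyes, by ranking points (higher first): Sorensen and Vance (6194 pts) before Mendoza (4349 pts) before Reyes (1593 pts).
Sorensen and Vance both have world ranking 44, so the next rule applies.
Among Sorensen and Vance, alphabetically by surname: Sorensen before Vance.
Dimitriou, Adeyemi and Quinn all have ranking points 5721 pts, so the next rule applies.
Among Dimitriou, Adeyemi and Quinn, by world ranking (lower first): Dimitriou (14) before Adeyemi and Quinn (39).
Among Adeyemi and Quinn, alphabetically by surname: Adeyemi before Quinn.
Order: Sorensen, Vance, Mendoza, Reyes, Beaumont, Dimitriou, Adeyemi, Quinn, Halvorsen.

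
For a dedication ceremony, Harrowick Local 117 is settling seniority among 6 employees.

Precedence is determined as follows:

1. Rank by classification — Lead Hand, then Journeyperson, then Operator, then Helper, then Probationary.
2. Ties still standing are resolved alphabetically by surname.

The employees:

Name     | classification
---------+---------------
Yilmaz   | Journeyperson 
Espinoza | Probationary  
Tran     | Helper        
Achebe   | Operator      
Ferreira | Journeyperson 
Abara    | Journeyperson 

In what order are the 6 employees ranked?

By classification: Abara, Ferreira and Yilmaz (Journeyperson); then Achebe (Operator); then Tran (Helper); then Espinoza (Probationary).
Among Abara, Ferreira and Yilmaz, alphabetically by surname: Abara before Ferreira before Yilmaz.
Full order: Abara, Ferreira, Yilmaz, Achebe, Tran, Espinoza.

Abara, Ferreira, Yilmaz, Achebe, Tran, Espinoza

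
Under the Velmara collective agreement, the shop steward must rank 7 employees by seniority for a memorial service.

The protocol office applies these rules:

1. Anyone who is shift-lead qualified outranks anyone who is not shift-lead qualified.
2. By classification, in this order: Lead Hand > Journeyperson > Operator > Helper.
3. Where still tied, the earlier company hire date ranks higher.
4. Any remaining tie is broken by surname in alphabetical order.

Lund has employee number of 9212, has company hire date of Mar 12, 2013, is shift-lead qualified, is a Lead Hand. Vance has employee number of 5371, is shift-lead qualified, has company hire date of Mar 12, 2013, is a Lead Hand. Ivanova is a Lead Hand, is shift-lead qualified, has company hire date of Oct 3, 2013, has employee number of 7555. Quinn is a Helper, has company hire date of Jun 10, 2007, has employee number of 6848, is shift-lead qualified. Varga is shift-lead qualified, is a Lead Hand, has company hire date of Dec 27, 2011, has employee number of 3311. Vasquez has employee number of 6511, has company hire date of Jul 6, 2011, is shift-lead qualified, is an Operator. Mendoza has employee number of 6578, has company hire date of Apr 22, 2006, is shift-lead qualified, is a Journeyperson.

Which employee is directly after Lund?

Vance

By the first rule: Varga, Lund, Vance, Ivanova, Mendoza, Vasquez and Quinn (each shift-lead qualified).
Among Varga, Lund, Vance, Ivanova, Mendoza, Vasquez and Quinn, by classification: Varga, Lund, Vance and Ivanova (Lead Hand) before Mendoza (Journeyperson) before Vasquez (Operator) before Quinn (Helper).
Among Varga, Lund, Vance and Ivanova, by company hire date (earlier first): Varga (Dec 27, 2011) before Lund and Vance (Mar 12, 2013) before Ivanova (Oct 3, 2013).
Among Lund and Vance, alphabetically by surname: Lund before Vance.
Order: Varga, Lund, Vance, Ivanova, Mendoza, Vasquez, Quinn.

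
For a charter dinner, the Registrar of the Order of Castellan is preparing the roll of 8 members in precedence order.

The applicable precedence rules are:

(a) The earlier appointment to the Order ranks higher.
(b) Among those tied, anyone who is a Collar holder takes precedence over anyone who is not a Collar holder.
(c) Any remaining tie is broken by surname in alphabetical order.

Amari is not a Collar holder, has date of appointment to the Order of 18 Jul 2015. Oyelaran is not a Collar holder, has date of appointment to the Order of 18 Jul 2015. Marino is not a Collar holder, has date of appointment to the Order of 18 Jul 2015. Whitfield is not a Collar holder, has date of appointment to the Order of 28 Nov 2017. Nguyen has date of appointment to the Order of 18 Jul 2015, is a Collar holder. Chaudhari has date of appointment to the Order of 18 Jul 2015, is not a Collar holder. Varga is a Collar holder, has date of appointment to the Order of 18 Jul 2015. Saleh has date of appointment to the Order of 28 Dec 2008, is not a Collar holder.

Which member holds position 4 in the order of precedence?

By date of appointment to the Order (earlier first): Saleh (28 Dec 2008); then Nguyen, Varga, Amari, Chaudhari, Marino and Oyelaran (each 18 Jul 2015); then Whitfield (28 Nov 2017).
Among Nguyen, Varga, Amari, Chaudhari, Marino and Oyelaran, a Collar holder before not a Collar holder: Nguyen and Varga (a Collar holder) before Amari, Chaudhari, Marino and Oyelaran (not a Collar holder).
Among Nguyen and Varga, alphabetically by surname: Nguyen before Varga.
Among Amari, Chaudhari, Marino and Oyelaran, alphabetically by surname: Amari before Chaudhari before Marino before Oyelaran.
Order: Saleh, Nguyen, Varga, Amari, Chaudhari, Marino, Oyelaran, Whitfield.

Amari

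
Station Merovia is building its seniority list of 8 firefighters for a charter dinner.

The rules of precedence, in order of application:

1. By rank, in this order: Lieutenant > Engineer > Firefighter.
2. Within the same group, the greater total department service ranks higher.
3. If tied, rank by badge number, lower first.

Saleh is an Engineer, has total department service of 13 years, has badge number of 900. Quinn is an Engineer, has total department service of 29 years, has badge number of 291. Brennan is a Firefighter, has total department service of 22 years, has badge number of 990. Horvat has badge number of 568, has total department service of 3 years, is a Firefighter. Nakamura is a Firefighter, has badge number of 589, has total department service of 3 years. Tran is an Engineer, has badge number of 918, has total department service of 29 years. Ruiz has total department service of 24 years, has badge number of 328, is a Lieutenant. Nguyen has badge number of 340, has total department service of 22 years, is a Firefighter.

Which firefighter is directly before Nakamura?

Horvat

By rank: Ruiz (Lieutenant); then Quinn, Tran and Saleh (Engineer); then Nguyen, Brennan, Horvat and Nakamura (Firefighter).
Among Quinn, Tran and Saleh, by total department service (higher first): Quinn and Tran (29 years) before Saleh (13 years).
Among Quinn and Tran, by badge number (lower first): Quinn (291) before Tran (918).
Among Nguyen, Brennan, Horvat and Nakamura, by total department service (higher first): Nguyen and Brennan (22 years) before Horvat and Nakamura (3 years).
Among Nguyen and Brennan, by badge number (lower first): Nguyen (340) before Brennan (990).
Among Horvat and Nakamura, by badge number (lower first): Horvat (568) before Nakamura (589).
Order: Ruiz, Quinn, Tran, Saleh, Nguyen, Brennan, Horvat, Nakamura.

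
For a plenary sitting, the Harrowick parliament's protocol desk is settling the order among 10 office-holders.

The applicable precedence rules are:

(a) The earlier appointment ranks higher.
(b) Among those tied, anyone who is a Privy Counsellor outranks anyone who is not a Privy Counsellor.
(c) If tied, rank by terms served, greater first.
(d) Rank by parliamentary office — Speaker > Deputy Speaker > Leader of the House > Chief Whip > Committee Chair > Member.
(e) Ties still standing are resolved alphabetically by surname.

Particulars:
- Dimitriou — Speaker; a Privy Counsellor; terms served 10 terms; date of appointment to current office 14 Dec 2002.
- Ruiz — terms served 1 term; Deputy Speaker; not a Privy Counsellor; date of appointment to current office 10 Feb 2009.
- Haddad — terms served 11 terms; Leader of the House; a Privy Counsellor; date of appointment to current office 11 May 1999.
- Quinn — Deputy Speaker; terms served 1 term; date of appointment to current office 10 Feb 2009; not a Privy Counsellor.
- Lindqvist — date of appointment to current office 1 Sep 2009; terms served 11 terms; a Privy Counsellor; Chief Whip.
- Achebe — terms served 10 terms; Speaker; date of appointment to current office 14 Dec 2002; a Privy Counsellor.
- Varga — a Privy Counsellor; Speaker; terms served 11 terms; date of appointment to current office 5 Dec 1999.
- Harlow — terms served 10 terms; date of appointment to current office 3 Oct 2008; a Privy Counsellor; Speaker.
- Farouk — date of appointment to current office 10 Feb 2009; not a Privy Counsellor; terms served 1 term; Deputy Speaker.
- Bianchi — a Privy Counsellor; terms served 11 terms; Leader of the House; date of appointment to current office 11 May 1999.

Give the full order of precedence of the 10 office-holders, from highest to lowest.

By date of appointment to current office (earlier first): Bianchi and Haddad (both 11 May 1999); then Varga (5 Dec 1999); then Achebe and Dimitriou (both 14 Dec 2002); then Harlow (3 Oct 2008); then Farouk, Quinn and Ruiz (each 10 Feb 2009); then Lindqvist (1 Sep 2009).
Bianchi and Haddad are each a Privy Counsellor, so the next rule applies.
Bianchi and Haddad both have terms served 11 terms, so the next rule applies.
Bianchi and Haddad are each Leader of the House, so the next rule applies.
Among Bianchi and Haddad, alphabetically by surname: Bianchi before Haddad.
Achebe and Dimitriou are each a Privy Counsellor, so the next rule applies.
Achebe and Dimitriou both have terms served 10 terms, so the next rule applies.
Achebe and Dimitriou are each Speaker, so the next rule applies.
Among Achebe and Dimitriou, alphabetically by surname: Achebe before Dimitriou.
Farouk, Quinn and Ruiz are each not a Privy Counsellor, so the next rule applies.
Farouk, Quinn and Ruiz all have terms served 1 term, so the next rule applies.
Farouk, Quinn and Ruiz are each Deputy Speaker, so the next rule applies.
Among Farouk, Quinn and Ruiz, alphabetically by surname: Farouk before Quinn before Ruiz.
Full order: Bianchi, Haddad, Varga, Achebe, Dimitriou, Harlow, Farouk, Quinn, Ruiz, Lindqvist.

Bianchi, Haddad, Varga, Achebe, Dimitriou, Harlow, Farouk, Quinn, Ruiz, Lindqvist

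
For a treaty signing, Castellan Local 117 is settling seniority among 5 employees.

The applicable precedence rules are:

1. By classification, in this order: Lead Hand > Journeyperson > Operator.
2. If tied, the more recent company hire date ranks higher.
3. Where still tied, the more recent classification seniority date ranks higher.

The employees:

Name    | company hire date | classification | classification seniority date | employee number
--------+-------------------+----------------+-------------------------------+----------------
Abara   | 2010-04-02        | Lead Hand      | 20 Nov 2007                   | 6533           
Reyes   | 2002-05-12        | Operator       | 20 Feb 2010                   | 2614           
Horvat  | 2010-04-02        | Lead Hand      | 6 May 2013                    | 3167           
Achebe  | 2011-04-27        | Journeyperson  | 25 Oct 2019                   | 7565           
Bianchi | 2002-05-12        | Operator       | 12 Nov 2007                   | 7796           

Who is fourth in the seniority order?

Reyes

By classification: Horvat and Abara (Lead Hand); then Achebe (Journeyperson); then Reyes and Bianchi (Operator).
Horvat and Abara both have company hire date 2010-04-02, so the next rule applies.
Among Horvat and Abara, by classification seniority date (later first): Horvat (6 May 2013) before Abara (20 Nov 2007).
Reyes and Bianchi both have company hire date 2002-05-12, so the next rule applies.
Among Reyes and Bianchi, by classification seniority date (later first): Reyes (20 Feb 2010) before Bianchi (12 Nov 2007).
Order: Horvat, Abara, Achebe, Reyes, Bianchi.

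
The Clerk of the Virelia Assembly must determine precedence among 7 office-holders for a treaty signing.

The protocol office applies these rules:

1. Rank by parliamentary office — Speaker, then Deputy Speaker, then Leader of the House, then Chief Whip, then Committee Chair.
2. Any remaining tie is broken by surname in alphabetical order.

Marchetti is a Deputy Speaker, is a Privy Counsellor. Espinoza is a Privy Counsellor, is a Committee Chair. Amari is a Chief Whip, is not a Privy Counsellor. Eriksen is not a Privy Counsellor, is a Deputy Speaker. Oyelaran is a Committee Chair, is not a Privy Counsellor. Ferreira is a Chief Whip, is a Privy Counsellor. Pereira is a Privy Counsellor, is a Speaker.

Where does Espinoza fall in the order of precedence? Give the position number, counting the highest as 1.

6

By parliamentary office: Pereira (Speaker); then Eriksen and Marchetti (Deputy Speaker); then Amari and Ferreira (Chief Whip); then Espinoza and Oyelaran (Committee Chair).
Among Eriksen and Marchetti, alphabetically by surname: Eriksen before Marchetti.
Among Amari and Ferreira, alphabetically by surname: Amari before Ferreira.
Among Espinoza and Oyelaran, alphabetically by surname: Espinoza before Oyelaran.
Order: Pereira, Eriksen, Marchetti, Amari, Ferreira, Espinoza, Oyelaran. So position 6.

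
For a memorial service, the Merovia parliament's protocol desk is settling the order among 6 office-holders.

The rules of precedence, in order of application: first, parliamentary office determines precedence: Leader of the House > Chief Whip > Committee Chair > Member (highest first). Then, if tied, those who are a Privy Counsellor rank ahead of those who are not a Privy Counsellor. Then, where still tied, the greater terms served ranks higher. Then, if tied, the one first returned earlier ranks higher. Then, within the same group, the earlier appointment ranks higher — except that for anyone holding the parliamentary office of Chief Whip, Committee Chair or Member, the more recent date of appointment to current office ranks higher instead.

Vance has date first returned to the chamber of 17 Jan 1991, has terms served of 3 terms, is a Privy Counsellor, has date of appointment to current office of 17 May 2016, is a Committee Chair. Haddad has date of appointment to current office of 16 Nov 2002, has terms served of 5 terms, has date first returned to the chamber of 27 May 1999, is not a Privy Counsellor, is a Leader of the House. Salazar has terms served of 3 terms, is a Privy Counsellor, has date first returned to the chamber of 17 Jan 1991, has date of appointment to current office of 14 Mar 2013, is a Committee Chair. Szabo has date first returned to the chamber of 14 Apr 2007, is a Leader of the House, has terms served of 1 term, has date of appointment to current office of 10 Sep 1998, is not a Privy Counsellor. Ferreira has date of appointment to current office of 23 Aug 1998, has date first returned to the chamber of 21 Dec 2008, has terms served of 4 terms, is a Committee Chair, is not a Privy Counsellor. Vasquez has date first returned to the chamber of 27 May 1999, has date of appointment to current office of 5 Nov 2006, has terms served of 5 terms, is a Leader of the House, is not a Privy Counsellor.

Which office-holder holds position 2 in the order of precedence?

By parliamentary office: Haddad, Vasquez and Szabo (Leader of the House); then Vance, Salazar and Ferreira (Committee Chair).
Haddad, Vasquez and Szabo are each not a Privy Counsellor, so the next rule applies.
Among Haddad, Vasquez and Szabo, by terms served (higher first): Haddad and Vasquez (5 terms) before Szabo (1 term).
Haddad and Vasquez both have date first returned to the chamber 27 May 1999, so the next rule applies.
Among Haddad and Vasquez, by date of appointment to current office (earlier first): Haddad (16 Nov 2002) before Vasquez (5 Nov 2006).
Among Vance, Salazar and Ferreira, a Privy Counsellor before not a Privy Counsellor: Vance and Salazar (a Privy Counsellor) before Ferreira (not a Privy Counsellor).
Vance and Salazar both have terms served 3 terms, so the next rule applies.
Vance and Salazar both have date first returned to the chamber 17 Jan 1991, so the next rule applies.
Among Vance and Salazar, by date of appointment to current office (later first) (reversed rule for this group): Vance (17 May 2016) before Salazar (14 Mar 2013).
Order: Haddad, Vasquez, Szabo, Vance, Salazar, Ferreira.

Vasquez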